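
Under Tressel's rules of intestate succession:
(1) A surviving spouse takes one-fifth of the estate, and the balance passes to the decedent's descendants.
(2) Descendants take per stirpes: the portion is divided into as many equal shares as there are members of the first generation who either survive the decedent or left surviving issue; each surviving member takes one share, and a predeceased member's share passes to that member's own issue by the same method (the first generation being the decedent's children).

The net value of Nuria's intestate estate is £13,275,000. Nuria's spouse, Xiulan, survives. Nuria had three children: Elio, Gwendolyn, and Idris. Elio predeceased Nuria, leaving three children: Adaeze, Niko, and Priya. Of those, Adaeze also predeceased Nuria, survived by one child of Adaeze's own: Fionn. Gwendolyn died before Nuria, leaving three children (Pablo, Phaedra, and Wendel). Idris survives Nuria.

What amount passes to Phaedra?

Phaedra receives £1,180,000.

Xiulan takes one-fifth of £13,275,000 = £2,655,000. The remaining £10,620,000 passes to the descendants.
The descendants' portion (£10,620,000) is divided into 3 shares of £3,540,000: Idris takes £3,540,000; Elio's £3,540,000 share passes to Elio's issue; Gwendolyn's £3,540,000 share passes to Gwendolyn's issue.
Elio's share (£3,540,000) is divided into 3 shares of £1,180,000: Niko and Priya each take £1,180,000; Adaeze's £1,180,000 share passes to Adaeze's issue.
Adaeze's share (£1,180,000) passes entirely to Fionn.
Gwendolyn's share (£3,540,000) is divided into 3 shares of £1,180,000: Pablo, Phaedra, and Wendel each take £1,180,000.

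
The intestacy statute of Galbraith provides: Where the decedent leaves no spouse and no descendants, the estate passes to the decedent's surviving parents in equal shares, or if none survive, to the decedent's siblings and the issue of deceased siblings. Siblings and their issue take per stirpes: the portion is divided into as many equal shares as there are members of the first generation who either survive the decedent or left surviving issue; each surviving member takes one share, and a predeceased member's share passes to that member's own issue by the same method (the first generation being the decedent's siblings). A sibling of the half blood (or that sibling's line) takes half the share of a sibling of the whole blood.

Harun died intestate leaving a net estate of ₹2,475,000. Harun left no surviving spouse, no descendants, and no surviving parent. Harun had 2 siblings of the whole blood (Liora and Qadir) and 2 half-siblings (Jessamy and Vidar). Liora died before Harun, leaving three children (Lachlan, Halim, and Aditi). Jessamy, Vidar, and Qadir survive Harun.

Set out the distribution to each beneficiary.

The entire ₹2,475,000 passes to the siblings and their issue.
Counting each half-blood sibling's line as half a unit, there are 3 units in ₹2,475,000, so one unit is ₹825,000. Whole-blood lines (Liora and Qadir) take ₹825,000 each; half-blood lines (Jessamy and Vidar) take ₹412,500 each.
Liora's share (₹825,000) is divided into 3 shares of ₹275,000: Lachlan, Halim, and Aditi each take ₹275,000.

Lachlan: ₹275,000; Halim: ₹275,000; Aditi: ₹275,000; Jessamy: ₹412,500; Vidar: ₹412,500; Qadir: ₹825,000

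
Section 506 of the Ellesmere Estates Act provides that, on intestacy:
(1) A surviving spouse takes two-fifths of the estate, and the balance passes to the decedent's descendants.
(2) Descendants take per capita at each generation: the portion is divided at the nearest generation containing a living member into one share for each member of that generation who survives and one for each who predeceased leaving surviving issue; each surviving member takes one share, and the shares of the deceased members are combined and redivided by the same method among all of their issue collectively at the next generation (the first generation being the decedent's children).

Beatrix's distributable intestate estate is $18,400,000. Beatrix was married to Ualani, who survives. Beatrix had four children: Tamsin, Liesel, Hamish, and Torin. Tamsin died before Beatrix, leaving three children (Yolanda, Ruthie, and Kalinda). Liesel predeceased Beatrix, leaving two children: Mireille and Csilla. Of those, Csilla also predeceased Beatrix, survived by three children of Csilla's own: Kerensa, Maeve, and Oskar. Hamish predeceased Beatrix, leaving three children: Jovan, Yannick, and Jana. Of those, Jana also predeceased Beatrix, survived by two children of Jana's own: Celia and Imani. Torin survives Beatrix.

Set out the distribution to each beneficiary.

Ualani: $7,360,000; Yolanda: $1,035,000; Ruthie: $1,035,000; Kalinda: $1,035,000; Mireille: $1,035,000; Kerensa: $414,000; Maeve: $414,000; Oskar: $414,000; Jovan: $1,035,000; Yannick: $1,035,000; Celia: $414,000; Imani: $414,000; Torin: $2,760,000

Ualani takes two-fifths of $18,400,000 = $7,360,000. The remaining $11,040,000 passes to the descendants.
The descendants' portion ($11,040,000) is divided at the children's generation into 4 shares of $2,760,000. Torin takes $2,760,000. The 3 shares of the deceased (Tamsin, Liesel, and Hamish) are combined into a pool of $8,280,000.
That pool ($8,280,000) is divided at the grandchildren's generation into 8 shares of $1,035,000. Yolanda, Ruthie, Kalinda, Mireille, Jovan, and Yannick each take $1,035,000. The 2 shares of the deceased (Csilla and Jana) are combined into a pool of $2,070,000.
That pool ($2,070,000) is divided at the great-grandchildren's generation equally among Kerensa, Maeve, Oskar, Celia, and Imani: $414,000 each.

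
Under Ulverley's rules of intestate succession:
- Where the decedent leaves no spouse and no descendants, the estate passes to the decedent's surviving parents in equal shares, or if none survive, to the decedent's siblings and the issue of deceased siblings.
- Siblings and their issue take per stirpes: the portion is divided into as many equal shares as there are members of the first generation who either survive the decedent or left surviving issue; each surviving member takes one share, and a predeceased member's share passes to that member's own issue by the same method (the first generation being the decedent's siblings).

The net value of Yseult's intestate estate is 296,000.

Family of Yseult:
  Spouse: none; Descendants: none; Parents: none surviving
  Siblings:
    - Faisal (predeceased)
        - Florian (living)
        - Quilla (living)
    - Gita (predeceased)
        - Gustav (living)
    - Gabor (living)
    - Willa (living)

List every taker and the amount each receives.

Florian: 37,000; Quilla: 37,000; Gustav: 74,000; Gabor: 74,000; Willa: 74,000

The entire 296,000 passes to the siblings and their issue.
That amount (296,000) is divided into 4 shares of 74,000: Gabor and Willa each take 74,000; Faisal's 74,000 share passes to Faisal's issue; Gita's 74,000 share passes to Gita's issue.
Faisal's share (74,000) is divided into 2 shares of 37,000: Florian and Quilla each take 37,000.
Gita's share (74,000) passes entirely to Gustav.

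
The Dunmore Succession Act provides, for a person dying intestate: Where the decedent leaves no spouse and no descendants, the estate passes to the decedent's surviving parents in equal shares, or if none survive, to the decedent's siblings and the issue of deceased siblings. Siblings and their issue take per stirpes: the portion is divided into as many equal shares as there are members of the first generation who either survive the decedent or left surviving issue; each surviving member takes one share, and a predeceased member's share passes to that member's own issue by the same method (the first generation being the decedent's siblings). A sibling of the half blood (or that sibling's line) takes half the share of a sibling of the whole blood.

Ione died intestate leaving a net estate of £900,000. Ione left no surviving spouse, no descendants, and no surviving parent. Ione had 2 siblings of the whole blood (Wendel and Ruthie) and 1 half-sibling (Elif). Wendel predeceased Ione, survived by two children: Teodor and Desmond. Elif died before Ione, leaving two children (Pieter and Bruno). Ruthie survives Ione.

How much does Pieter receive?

The entire £900,000 passes to the siblings and their issue.
Counting each half-blood sibling's line as half a unit, there are 5/2 units in £900,000, so one unit is £360,000. Whole-blood lines (Wendel and Ruthie) take £360,000 each; half-blood lines (Elif) take £180,000 each.
Wendel's share (£360,000) is divided into 2 shares of £180,000: Teodor and Desmond each take £180,000.
Elif's share (£180,000) is divided into 2 shares of £90,000: Pieter and Bruno each take £90,000.

Pieter receives £90,000.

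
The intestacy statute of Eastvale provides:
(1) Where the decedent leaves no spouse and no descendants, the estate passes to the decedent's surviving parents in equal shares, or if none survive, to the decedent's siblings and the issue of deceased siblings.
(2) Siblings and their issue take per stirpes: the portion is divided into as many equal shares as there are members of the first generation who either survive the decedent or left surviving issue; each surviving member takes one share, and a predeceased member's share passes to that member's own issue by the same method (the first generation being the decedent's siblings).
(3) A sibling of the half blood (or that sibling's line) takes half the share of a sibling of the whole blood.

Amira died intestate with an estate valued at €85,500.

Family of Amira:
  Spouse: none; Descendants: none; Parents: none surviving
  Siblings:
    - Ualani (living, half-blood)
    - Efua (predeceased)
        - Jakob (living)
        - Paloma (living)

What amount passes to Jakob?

The entire €85,500 passes to the siblings and their issue.
Counting each half-blood sibling's line as half a unit, there are 3/2 units in €85,500, so one unit is €57,000. Whole-blood lines (Efua) take €57,000 each; half-blood lines (Ualani) take €28,500 each.
Efua's share (€57,000) is divided into 2 shares of €28,500: Jakob and Paloma each take €28,500.

Jakob receives €28,500.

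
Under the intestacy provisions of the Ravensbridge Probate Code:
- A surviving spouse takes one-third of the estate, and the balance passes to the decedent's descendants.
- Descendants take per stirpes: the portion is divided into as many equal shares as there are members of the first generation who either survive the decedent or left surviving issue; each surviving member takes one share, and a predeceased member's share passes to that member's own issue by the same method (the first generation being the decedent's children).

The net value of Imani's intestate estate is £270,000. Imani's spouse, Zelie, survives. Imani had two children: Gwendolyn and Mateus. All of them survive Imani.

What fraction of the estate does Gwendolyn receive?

Zelie takes one-third of £270,000 = £90,000. The remaining £180,000 passes to the descendants.
The descendants' portion (£180,000) is divided into 2 shares of £90,000: Gwendolyn and Mateus each take £90,000.

Gwendolyn receives 1/3 of the estate.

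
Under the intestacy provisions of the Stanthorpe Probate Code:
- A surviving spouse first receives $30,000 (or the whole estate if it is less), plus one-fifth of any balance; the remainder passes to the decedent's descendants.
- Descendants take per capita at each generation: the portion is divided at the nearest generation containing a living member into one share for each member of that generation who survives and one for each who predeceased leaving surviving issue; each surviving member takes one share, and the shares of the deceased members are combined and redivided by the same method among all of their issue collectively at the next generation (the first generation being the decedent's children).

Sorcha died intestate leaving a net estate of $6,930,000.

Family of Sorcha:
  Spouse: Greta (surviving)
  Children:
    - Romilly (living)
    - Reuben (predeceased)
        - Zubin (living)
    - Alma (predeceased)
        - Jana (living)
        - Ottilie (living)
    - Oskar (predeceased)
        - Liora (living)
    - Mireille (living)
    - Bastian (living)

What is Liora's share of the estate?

Greta first takes $30,000, leaving a balance of $6,900,000. Greta then takes one-fifth of the balance ($1,380,000), for a total of $1,410,000. The remaining $5,520,000 passes to the descendants.
The descendants' portion ($5,520,000) is divided at the children's generation into 6 shares of $920,000. Romilly, Mireille, and Bastian each take $920,000. The 3 shares of the deceased (Reuben, Alma, and Oskar) are combined into a pool of $2,760,000.
That pool ($2,760,000) is divided at the grandchildren's generation equally among Zubin, Jana, Ottilie, and Liora: $690,000 each.

Liora receives $690,000.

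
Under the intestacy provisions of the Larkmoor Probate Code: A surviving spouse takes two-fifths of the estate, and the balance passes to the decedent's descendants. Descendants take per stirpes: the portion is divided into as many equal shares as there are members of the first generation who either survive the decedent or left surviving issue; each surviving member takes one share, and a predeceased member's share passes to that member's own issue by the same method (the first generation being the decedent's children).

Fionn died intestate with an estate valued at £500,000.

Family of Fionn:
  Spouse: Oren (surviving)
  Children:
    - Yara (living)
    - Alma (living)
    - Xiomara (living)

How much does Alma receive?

Alma receives £100,000.

Oren takes two-fifths of £500,000 = £200,000. The remaining £300,000 passes to the descendants.
The descendants' portion (£300,000) is divided into 3 shares of £100,000: Yara, Alma, and Xiomara each take £100,000.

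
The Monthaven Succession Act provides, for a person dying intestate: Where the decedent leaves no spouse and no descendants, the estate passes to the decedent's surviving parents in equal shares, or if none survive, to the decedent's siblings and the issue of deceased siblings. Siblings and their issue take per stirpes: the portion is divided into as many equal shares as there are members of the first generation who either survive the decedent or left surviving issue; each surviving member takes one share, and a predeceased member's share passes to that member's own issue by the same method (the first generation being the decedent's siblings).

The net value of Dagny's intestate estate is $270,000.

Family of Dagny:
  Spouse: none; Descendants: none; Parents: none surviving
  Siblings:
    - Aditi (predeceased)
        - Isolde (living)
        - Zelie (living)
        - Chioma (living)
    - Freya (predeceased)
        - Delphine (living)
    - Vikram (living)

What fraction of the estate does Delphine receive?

The entire $270,000 passes to the siblings and their issue.
That amount ($270,000) is divided into 3 shares of $90,000: Vikram takes $90,000; Aditi's $90,000 share passes to Aditi's issue; Freya's $90,000 share passes to Freya's issue.
Aditi's share ($90,000) is divided into 3 shares of $30,000: Isolde, Zelie, and Chioma each take $30,000.
Freya's share ($90,000) passes entirely to Delphine.

Delphine receives 1/3 of the estate.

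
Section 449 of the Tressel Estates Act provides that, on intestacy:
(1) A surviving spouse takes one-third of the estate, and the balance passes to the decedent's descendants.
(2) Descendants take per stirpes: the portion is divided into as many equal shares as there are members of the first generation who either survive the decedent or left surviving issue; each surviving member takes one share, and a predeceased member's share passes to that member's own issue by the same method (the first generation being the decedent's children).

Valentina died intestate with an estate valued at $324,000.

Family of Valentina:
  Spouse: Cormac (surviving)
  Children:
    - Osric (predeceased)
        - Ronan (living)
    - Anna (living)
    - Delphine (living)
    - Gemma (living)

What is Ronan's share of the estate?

Cormac takes one-third of $324,000 = $108,000. The remaining $216,000 passes to the descendants.
The descendants' portion ($216,000) is divided into 4 shares of $54,000: Anna, Delphine, and Gemma each take $54,000; Osric's $54,000 share passes to Osric's issue.
Osric's share ($54,000) passes entirely to Ronan.

Ronan receives $54,000.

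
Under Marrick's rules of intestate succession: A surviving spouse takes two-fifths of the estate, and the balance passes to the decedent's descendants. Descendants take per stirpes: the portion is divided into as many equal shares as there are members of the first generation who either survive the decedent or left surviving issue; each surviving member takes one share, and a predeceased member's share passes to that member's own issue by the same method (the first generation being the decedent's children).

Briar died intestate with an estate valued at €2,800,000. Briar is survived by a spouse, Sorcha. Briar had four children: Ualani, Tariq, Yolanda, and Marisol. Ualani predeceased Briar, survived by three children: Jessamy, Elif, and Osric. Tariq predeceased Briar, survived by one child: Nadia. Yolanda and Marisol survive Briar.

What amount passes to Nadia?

Sorcha takes two-fifths of €2,800,000 = €1,120,000. The remaining €1,680,000 passes to the descendants.
The descendants' portion (€1,680,000) is divided into 4 shares of €420,000: Yolanda and Marisol each take €420,000; Ualani's €420,000 share passes to Ualani's issue; Tariq's €420,000 share passes to Tariq's issue.
Ualani's share (€420,000) is divided into 3 shares of €140,000: Jessamy, Elif, and Osric each take €140,000.
Tariq's share (€420,000) passes entirely to Nadia.

Nadia receives €420,000.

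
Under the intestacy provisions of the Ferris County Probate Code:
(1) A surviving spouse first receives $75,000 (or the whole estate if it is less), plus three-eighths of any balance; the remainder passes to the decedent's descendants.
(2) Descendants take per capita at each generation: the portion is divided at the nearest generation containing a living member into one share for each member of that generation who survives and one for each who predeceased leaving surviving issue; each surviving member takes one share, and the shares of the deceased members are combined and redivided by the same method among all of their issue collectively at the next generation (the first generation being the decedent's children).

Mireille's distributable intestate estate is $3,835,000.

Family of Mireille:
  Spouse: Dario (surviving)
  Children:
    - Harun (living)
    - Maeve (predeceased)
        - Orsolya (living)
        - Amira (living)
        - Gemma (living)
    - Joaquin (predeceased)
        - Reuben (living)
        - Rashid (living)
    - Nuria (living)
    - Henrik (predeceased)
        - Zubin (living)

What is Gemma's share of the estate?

Gemma receives $235,000.

Dario first takes $75,000, leaving a balance of $3,760,000. Dario then takes three-eighths of the balance ($1,410,000), for a total of $1,485,000. The remaining $2,350,000 passes to the descendants.
The descendants' portion ($2,350,000) is divided at the children's generation into 5 shares of $470,000. Harun and Nuria each take $470,000. The 3 shares of the deceased (Maeve, Joaquin, and Henrik) are combined into a pool of $1,410,000.
That pool ($1,410,000) is divided at the grandchildren's generation equally among Orsolya, Amira, Gemma, Reuben, Rashid, and Zubin: $235,000 each.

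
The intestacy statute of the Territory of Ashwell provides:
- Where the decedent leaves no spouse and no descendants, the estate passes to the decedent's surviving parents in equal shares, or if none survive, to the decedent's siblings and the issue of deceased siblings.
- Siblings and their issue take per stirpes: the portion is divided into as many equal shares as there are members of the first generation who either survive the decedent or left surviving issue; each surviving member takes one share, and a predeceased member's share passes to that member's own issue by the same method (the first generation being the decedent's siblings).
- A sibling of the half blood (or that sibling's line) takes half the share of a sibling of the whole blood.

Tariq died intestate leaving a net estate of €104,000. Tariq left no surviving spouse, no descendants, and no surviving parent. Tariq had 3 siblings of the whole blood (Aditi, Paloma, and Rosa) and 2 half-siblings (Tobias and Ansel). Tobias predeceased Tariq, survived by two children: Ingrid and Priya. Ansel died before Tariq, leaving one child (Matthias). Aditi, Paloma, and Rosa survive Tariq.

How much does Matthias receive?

Matthias receives €13,000.

The entire €104,000 passes to the siblings and their issue.
Counting each half-blood sibling's line as half a unit, there are 4 units in €104,000, so one unit is €26,000. Whole-blood lines (Aditi, Paloma, and Rosa) take €26,000 each; half-blood lines (Tobias and Ansel) take €13,000 each.
Tobias's share (€13,000) is divided into 2 shares of €6,500: Ingrid and Priya each take €6,500.
Ansel's share (€13,000) passes entirely to Matthias.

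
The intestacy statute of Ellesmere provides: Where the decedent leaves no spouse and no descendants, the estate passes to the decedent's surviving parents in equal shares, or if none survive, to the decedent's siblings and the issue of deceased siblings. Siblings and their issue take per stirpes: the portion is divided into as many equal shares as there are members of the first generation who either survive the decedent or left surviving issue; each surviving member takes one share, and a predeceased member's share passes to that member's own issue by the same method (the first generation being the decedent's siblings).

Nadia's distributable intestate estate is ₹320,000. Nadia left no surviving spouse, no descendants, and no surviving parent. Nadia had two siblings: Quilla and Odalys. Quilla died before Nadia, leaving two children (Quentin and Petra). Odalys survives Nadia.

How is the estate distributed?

The entire ₹320,000 passes to the siblings and their issue.
That amount (₹320,000) is divided into 2 shares of ₹160,000: Odalys takes ₹160,000; Quilla's ₹160,000 share passes to Quilla's issue.
Quilla's share (₹160,000) is divided into 2 shares of ₹80,000: Quentin and Petra each take ₹80,000.

Quentin: ₹80,000; Petra: ₹80,000; Odalys: ₹160,000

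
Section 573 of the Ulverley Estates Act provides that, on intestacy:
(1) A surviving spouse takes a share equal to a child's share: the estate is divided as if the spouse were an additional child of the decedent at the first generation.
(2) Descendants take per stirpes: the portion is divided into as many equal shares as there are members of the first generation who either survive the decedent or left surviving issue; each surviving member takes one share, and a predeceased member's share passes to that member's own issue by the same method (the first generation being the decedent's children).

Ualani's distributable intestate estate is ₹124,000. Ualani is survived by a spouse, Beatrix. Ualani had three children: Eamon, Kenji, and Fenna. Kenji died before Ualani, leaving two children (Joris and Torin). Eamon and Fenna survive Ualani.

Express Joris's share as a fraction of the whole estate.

Joris receives 1/8 of the estate.

The spouse counts as an additional share at the children's level, so there are 4 primary shares of ₹31,000. Beatrix takes one such share (₹31,000).
The children's combined portion (₹93,000) is divided into 3 shares of ₹31,000: Eamon and Fenna each take ₹31,000; Kenji's ₹31,000 share passes to Kenji's issue.
Kenji's share (₹31,000) is divided into 2 shares of ₹15,500: Joris and Torin each take ₹15,500.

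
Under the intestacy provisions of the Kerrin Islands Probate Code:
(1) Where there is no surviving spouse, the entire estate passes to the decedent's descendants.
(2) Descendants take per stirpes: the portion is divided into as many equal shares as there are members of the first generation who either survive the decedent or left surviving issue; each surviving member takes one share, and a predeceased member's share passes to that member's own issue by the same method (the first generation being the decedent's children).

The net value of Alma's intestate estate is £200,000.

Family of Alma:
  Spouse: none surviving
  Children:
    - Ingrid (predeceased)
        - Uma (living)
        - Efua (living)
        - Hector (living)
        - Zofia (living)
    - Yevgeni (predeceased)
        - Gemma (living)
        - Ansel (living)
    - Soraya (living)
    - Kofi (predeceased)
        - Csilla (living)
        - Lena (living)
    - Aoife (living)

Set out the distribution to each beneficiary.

The entire £200,000 passes to the descendants.
That amount (£200,000) is divided into 5 shares of £40,000: Soraya and Aoife each take £40,000; Ingrid's £40,000 share passes to Ingrid's issue; Yevgeni's £40,000 share passes to Yevgeni's issue; Kofi's £40,000 share passes to Kofi's issue.
Ingrid's share (£40,000) is divided into 4 shares of £10,000: Uma, Efua, Hector, and Zofia each take £10,000.
Yevgeni's share (£40,000) is divided into 2 shares of £20,000: Gemma and Ansel each take £20,000.
Kofi's share (£40,000) is divided into 2 shares of £20,000: Csilla and Lena each take £20,000.

Uma: £10,000; Efua: £10,000; Hector: £10,000; Zofia: £10,000; Gemma: £20,000; Ansel: £20,000; Soraya: £40,000; Csilla: £20,000; Lena: £20,000; Aoife: £40,000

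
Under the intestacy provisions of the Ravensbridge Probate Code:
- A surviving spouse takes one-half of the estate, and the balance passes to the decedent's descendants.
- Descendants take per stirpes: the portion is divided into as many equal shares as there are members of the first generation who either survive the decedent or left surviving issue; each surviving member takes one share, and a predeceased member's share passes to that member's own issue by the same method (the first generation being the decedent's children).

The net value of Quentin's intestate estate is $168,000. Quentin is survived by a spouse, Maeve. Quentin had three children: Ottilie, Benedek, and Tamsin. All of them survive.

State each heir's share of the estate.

Maeve: $84,000; Ottilie: $28,000; Benedek: $28,000; Tamsin: $28,000

Maeve takes one-half of $168,000 = $84,000. The remaining $84,000 passes to the descendants.
The descendants' portion ($84,000) is divided into 3 shares of $28,000: Ottilie, Benedek, and Tamsin each take $28,000.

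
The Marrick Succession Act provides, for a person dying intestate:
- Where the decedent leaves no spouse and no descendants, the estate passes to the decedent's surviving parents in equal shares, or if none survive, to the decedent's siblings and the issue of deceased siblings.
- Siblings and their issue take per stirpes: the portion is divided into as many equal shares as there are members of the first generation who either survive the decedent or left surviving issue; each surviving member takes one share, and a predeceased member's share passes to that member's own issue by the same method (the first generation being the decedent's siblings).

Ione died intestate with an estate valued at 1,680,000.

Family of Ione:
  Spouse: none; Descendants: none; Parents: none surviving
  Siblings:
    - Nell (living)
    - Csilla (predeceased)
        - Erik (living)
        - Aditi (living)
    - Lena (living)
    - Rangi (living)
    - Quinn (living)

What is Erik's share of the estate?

Erik receives 168,000.

The entire 1,680,000 passes to the siblings and their issue.
That amount (1,680,000) is divided into 5 shares of 336,000: Nell, Lena, Rangi, and Quinn each take 336,000; Csilla's 336,000 share passes to Csilla's issue.
Csilla's share (336,000) is divided into 2 shares of 168,000: Erik and Aditi each take 168,000.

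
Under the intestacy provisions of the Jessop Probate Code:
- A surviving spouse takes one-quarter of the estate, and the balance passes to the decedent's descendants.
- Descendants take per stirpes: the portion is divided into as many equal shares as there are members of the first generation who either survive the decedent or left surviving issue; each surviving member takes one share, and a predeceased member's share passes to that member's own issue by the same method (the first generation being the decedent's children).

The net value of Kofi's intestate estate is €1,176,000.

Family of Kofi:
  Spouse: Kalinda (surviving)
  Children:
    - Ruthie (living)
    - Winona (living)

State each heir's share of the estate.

Kalinda: €294,000; Ruthie: €441,000; Winona: €441,000

Kalinda takes one-quarter of €1,176,000 = €294,000. The remaining €882,000 passes to the descendants.
The descendants' portion (€882,000) is divided into 2 shares of €441,000: Ruthie and Winona each take €441,000.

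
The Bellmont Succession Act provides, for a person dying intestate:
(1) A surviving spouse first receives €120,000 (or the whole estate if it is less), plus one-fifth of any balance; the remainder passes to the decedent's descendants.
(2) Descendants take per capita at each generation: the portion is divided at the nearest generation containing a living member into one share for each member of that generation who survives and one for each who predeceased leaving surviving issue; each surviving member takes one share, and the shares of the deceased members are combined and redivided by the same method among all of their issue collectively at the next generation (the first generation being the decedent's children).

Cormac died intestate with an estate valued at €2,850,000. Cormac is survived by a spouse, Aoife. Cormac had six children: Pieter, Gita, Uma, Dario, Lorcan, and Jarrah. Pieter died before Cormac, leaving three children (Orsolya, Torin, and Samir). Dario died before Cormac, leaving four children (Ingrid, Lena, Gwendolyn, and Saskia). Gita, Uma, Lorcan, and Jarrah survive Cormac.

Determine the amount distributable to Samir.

Samir receives €104,000.

Aoife first takes €120,000, leaving a balance of €2,730,000. Aoife then takes one-fifth of the balance (€546,000), for a total of €666,000. The remaining €2,184,000 passes to the descendants.
The descendants' portion (€2,184,000) is divided at the children's generation into 6 shares of €364,000. Gita, Uma, Lorcan, and Jarrah each take €364,000. The 2 shares of the deceased (Pieter and Dario) are combined into a pool of €728,000.
That pool (€728,000) is divided at the grandchildren's generation equally among Orsolya, Torin, Samir, Ingrid, Lena, Gwendolyn, and Saskia: €104,000 each.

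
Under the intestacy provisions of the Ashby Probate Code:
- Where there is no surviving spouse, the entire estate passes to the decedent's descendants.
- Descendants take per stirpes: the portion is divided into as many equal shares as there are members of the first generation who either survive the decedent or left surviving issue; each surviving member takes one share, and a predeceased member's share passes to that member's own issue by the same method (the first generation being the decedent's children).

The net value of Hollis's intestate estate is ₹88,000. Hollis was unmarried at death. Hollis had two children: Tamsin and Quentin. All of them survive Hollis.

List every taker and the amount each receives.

Tamsin: ₹44,000; Quentin: ₹44,000

The entire ₹88,000 passes to the descendants.
That amount (₹88,000) is divided into 2 shares of ₹44,000: Tamsin and Quentin each take ₹44,000.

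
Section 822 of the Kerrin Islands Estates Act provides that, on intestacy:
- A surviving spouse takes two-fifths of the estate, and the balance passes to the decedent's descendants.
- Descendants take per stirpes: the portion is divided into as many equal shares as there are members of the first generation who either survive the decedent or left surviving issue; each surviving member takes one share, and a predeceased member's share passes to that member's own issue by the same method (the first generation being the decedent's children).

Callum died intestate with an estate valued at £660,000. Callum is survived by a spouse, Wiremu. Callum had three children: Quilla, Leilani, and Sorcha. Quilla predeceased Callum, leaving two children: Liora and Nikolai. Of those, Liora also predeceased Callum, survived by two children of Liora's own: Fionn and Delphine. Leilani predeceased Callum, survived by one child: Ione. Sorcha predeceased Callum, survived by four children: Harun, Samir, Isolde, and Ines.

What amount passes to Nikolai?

Wiremu takes two-fifths of £660,000 = £264,000. The remaining £396,000 passes to the descendants.
The descendants' portion (£396,000) is divided into 3 shares of £132,000: Quilla's £132,000 share passes to Quilla's issue; Leilani's £132,000 share passes to Leilani's issue; Sorcha's £132,000 share passes to Sorcha's issue.
Quilla's share (£132,000) is divided into 2 shares of £66,000: Nikolai takes £66,000; Liora's £66,000 share passes to Liora's issue.
Liora's share (£66,000) is divided into 2 shares of £33,000: Fionn and Delphine each take £33,000.
Leilani's share (£132,000) passes entirely to Ione.
Sorcha's share (£132,000) is divided into 4 shares of £33,000: Harun, Samir, Isolde, and Ines each take £33,000.

Nikolai receives £66,000.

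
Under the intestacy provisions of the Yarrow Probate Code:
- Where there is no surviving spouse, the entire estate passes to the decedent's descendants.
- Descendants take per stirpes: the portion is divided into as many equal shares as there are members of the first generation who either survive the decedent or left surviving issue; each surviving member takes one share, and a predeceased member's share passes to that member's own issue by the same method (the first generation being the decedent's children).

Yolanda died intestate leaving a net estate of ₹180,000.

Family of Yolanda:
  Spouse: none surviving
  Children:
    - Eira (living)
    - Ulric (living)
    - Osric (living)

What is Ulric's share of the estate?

Ulric receives ₹60,000.

The entire ₹180,000 passes to the descendants.
That amount (₹180,000) is divided into 3 shares of ₹60,000: Eira, Ulric, and Osric each take ₹60,000.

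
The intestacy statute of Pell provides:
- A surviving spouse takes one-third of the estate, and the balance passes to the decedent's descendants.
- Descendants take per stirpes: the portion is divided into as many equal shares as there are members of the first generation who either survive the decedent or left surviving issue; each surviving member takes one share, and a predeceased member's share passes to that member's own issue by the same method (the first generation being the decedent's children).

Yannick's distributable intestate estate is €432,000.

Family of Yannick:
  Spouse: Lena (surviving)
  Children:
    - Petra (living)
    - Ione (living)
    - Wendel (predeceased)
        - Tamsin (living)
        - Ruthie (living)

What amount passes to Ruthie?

Lena takes one-third of €432,000 = €144,000. The remaining €288,000 passes to the descendants.
The descendants' portion (€288,000) is divided into 3 shares of €96,000: Petra and Ione each take €96,000; Wendel's €96,000 share passes to Wendel's issue.
Wendel's share (€96,000) is divided into 2 shares of €48,000: Tamsin and Ruthie each take €48,000.

Ruthie receives €48,000.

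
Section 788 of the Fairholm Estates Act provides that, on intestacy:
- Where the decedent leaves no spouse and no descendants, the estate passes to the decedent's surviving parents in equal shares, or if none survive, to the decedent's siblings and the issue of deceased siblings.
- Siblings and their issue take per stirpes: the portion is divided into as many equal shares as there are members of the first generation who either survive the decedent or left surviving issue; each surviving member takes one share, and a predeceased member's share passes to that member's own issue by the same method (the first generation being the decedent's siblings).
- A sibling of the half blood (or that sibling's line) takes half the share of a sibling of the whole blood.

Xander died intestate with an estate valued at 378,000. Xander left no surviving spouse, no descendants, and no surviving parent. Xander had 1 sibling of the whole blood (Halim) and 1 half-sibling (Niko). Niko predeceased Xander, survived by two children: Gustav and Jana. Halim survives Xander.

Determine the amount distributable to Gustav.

Gustav receives 63,000.

The entire 378,000 passes to the siblings and their issue.
Counting each half-blood sibling's line as half a unit, there are 3/2 units in 378,000, so one unit is 252,000. Whole-blood lines (Halim) take 252,000 each; half-blood lines (Niko) take 126,000 each.
Niko's share (126,000) is divided into 2 shares of 63,000: Gustav and Jana each take 63,000.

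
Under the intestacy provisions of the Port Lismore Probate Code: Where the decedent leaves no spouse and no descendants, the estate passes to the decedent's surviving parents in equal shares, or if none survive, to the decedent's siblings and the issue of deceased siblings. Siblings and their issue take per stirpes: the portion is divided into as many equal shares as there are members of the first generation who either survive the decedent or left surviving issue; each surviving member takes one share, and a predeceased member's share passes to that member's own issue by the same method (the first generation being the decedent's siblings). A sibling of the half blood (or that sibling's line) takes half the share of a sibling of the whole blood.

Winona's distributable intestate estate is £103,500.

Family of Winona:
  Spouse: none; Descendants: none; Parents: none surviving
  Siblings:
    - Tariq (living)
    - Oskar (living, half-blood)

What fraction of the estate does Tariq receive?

Tariq receives 2/3 of the estate.

The entire £103,500 passes to the siblings and their issue.
Counting each half-blood sibling's line as half a unit, there are 3/2 units in £103,500, so one unit is £69,000. Whole-blood lines (Tariq) take £69,000 each; half-blood lines (Oskar) take £34,500 each.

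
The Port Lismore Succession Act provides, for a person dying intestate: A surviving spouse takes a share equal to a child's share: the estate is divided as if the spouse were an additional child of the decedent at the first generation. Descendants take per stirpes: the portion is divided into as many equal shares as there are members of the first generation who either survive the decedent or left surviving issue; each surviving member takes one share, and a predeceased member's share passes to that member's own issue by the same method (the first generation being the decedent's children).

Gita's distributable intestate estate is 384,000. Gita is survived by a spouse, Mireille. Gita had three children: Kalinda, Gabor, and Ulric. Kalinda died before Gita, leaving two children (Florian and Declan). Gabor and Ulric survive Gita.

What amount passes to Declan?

Declan receives 48,000.

The spouse counts as an additional share at the children's level, so there are 4 primary shares of 96,000. Mireille takes one such share (96,000).
The children's combined portion (288,000) is divided into 3 shares of 96,000: Gabor and Ulric each take 96,000; Kalinda's 96,000 share passes to Kalinda's issue.
Kalinda's share (96,000) is divided into 2 shares of 48,000: Florian and Declan each take 48,000.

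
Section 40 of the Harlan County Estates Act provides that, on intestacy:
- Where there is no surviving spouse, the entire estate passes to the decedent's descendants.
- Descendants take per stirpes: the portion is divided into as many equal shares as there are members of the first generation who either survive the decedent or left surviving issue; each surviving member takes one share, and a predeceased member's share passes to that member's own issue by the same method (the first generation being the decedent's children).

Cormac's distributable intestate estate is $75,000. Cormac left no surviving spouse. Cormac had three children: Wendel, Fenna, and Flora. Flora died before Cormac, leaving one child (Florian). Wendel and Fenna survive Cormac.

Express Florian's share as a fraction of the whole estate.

Florian receives 1/3 of the estate.

The entire $75,000 passes to the descendants.
That amount ($75,000) is divided into 3 shares of $25,000: Wendel and Fenna each take $25,000; Flora's $25,000 share passes to Flora's issue.
Flora's share ($25,000) passes entirely to Florian.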